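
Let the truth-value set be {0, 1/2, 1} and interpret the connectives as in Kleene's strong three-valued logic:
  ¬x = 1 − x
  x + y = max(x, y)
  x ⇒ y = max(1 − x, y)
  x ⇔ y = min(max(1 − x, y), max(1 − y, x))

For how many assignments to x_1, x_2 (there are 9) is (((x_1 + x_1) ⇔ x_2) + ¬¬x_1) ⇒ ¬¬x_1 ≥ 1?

x_1 = 0, x_2 = 0 ↦ 0  <
x_1 = 0, x_2 = 1/2 ↦ 1/2  <
x_1 = 0, x_2 = 1 ↦ 1  ≥
x_1 = 1/2, x_2 = 0 ↦ 1/2  <
x_1 = 1/2, x_2 = 1/2 ↦ 1/2  <
x_1 = 1/2, x_2 = 1 ↦ 1/2  <
x_1 = 1, x_2 = 0 ↦ 1  ≥
x_1 = 1, x_2 = 1/2 ↦ 1  ≥
x_1 = 1, x_2 = 1 ↦ 1  ≥
So 4 of the 9 assignments meet the threshold.

4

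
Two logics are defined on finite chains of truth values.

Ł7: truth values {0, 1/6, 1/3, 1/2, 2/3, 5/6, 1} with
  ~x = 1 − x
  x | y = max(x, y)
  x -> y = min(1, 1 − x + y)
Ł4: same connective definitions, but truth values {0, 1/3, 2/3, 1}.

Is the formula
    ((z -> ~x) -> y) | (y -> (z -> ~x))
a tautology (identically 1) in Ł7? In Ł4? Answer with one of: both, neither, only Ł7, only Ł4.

In Ł7: every assignment gives 1 — tautology.
In Ł4: every assignment gives 1 — tautology.

both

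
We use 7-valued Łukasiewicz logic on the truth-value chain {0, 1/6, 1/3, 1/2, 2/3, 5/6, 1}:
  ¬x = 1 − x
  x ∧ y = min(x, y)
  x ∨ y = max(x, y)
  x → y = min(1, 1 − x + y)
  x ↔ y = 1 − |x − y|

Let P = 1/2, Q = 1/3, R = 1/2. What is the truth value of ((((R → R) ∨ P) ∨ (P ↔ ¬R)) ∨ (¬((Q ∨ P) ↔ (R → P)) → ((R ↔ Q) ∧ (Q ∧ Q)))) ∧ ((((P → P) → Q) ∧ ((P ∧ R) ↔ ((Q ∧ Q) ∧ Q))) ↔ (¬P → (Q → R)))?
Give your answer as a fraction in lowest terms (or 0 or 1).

1/3

R → R = 1/2 → 1/2 = 1
(R → R) ∨ P = 1 ∨ 1/2 = 1
¬R = ¬1/2 = 1/2
P ↔ ¬R = 1/2 ↔ 1/2 = 1
((R → R) ∨ P) ∨ (P ↔ ¬R) = 1 ∨ 1 = 1
Q ∨ P = 1/3 ∨ 1/2 = 1/2
R → P = 1/2 → 1/2 = 1
(Q ∨ P) ↔ (R → P) = 1/2 ↔ 1 = 1/2
¬((Q ∨ P) ↔ (R → P)) = ¬1/2 = 1/2
R ↔ Q = 1/2 ↔ 1/3 = 5/6
Q ∧ Q = 1/3 ∧ 1/3 = 1/3
(R ↔ Q) ∧ (Q ∧ Q) = 5/6 ∧ 1/3 = 1/3
¬((Q ∨ P) ↔ (R → P)) → ((R ↔ Q) ∧ (Q ∧ Q)) = 1/2 → 1/3 = 5/6
(((R → R) ∨ P) ∨ (P ↔ ¬R)) ∨ (¬((Q ∨ P) ↔ (R → P)) → ((R ↔ Q) ∧ (Q ∧ Q))) = 1 ∨ 5/6 = 1
P → P = 1/2 → 1/2 = 1
(P → P) → Q = 1 → 1/3 = 1/3
P ∧ R = 1/2 ∧ 1/2 = 1/2
Q ∧ Q = 1/3 ∧ 1/3 = 1/3
(Q ∧ Q) ∧ Q = 1/3 ∧ 1/3 = 1/3
(P ∧ R) ↔ ((Q ∧ Q) ∧ Q) = 1/2 ↔ 1/3 = 5/6
((P → P) → Q) ∧ ((P ∧ R) ↔ ((Q ∧ Q) ∧ Q)) = 1/3 ∧ 5/6 = 1/3
¬P = ¬1/2 = 1/2
Q → R = 1/3 → 1/2 = 1
¬P → (Q → R) = 1/2 → 1 = 1
(((P → P) → Q) ∧ ((P ∧ R) ↔ ((Q ∧ Q) ∧ Q))) ↔ (¬P → (Q → R)) = 1/3 ↔ 1 = 1/3
((((R → R) ∨ P) ∨ (P ↔ ¬R)) ∨ (¬((Q ∨ P) ↔ (R → P)) → ((R ↔ Q) ∧ (Q ∧ Q)))) ∧ ((((P → P) → Q) ∧ ((P ∧ R) ↔ ((Q ∧ Q) ∧ Q))) ↔ (¬P → (Q → R))) = 1 ∧ 1/3 = 1/3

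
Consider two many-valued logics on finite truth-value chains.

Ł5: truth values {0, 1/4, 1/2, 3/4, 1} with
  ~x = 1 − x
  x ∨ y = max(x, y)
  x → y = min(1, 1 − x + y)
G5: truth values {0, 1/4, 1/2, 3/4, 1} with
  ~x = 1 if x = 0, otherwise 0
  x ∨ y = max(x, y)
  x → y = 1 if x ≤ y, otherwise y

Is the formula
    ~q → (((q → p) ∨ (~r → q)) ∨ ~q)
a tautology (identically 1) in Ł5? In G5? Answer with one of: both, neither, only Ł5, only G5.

both

In Ł5: every assignment gives 1 — tautology.
In G5: every assignment gives 1 — tautology.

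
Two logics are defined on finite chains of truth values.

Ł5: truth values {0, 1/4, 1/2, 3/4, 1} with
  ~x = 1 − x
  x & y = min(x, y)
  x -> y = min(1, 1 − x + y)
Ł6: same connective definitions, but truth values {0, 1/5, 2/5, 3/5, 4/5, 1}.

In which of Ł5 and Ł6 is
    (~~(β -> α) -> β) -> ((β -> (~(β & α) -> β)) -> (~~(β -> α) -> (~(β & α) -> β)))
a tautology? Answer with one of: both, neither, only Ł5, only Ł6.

both

In Ł5: every assignment gives 1 — tautology.
In Ł6: every assignment gives 1 — tautology.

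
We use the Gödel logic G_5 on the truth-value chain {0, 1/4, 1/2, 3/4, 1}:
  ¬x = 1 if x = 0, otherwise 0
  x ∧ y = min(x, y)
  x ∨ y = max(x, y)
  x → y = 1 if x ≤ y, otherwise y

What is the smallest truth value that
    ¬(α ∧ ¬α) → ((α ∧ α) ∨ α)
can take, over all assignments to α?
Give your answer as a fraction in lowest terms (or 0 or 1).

Take α = 0:
¬α = ¬0 = 1
α ∧ ¬α = 0 ∧ 1 = 0
¬(α ∧ ¬α) = ¬0 = 1
α ∧ α = 0 ∧ 0 = 0
(α ∧ α) ∨ α = 0 ∨ 0 = 0
¬(α ∧ ¬α) → ((α ∧ α) ∨ α) = 1 → 0 = 0
No assignment yields a value below 0, so this is the minimum.

0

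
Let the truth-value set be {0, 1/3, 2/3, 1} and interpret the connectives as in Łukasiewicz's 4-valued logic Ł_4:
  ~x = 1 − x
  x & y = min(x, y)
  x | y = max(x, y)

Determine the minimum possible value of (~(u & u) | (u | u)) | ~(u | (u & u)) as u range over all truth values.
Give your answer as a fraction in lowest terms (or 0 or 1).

Take u = 1/3:
u & u = 1/3 & 1/3 = 1/3
~(u & u) = ~1/3 = 2/3
u | u = 1/3 | 1/3 = 1/3
~(u & u) | (u | u) = 2/3 | 1/3 = 2/3
u & u = 1/3 & 1/3 = 1/3
u | (u & u) = 1/3 | 1/3 = 1/3
~(u | (u & u)) = ~1/3 = 2/3
(~(u & u) | (u | u)) | ~(u | (u & u)) = 2/3 | 2/3 = 2/3
No assignment yields a value below 2/3, so this is the minimum.

2/3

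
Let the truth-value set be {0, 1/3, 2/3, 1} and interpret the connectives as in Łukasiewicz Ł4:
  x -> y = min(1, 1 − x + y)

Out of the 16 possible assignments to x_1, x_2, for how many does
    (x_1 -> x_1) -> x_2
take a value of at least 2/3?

8

x_1 = 0, x_2 = 0 ↦ 0  <
x_1 = 0, x_2 = 1/3 ↦ 1/3  <
x_1 = 0, x_2 = 2/3 ↦ 2/3  ≥
x_1 = 0, x_2 = 1 ↦ 1  ≥
x_1 = 1/3, x_2 = 0 ↦ 0  <
x_1 = 1/3, x_2 = 1/3 ↦ 1/3  <
x_1 = 1/3, x_2 = 2/3 ↦ 2/3  ≥
x_1 = 1/3, x_2 = 1 ↦ 1  ≥
x_1 = 2/3, x_2 = 0 ↦ 0  <
x_1 = 2/3, x_2 = 1/3 ↦ 1/3  <
x_1 = 2/3, x_2 = 2/3 ↦ 2/3  ≥
x_1 = 2/3, x_2 = 1 ↦ 1  ≥
x_1 = 1, x_2 = 0 ↦ 0  <
x_1 = 1, x_2 = 1/3 ↦ 1/3  <
x_1 = 1, x_2 = 2/3 ↦ 2/3  ≥
x_1 = 1, x_2 = 1 ↦ 1  ≥
So 8 of the 16 assignments meet the threshold.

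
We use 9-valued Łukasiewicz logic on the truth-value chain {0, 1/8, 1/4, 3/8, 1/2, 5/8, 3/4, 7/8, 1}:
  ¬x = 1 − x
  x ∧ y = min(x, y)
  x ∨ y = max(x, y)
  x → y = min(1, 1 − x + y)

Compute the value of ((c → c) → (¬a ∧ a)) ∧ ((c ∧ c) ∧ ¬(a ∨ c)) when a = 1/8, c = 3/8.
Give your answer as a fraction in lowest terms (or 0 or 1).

c → c = 3/8 → 3/8 = 1
¬a = ¬1/8 = 7/8
¬a ∧ a = 7/8 ∧ 1/8 = 1/8
(c → c) → (¬a ∧ a) = 1 → 1/8 = 1/8
c ∧ c = 3/8 ∧ 3/8 = 3/8
a ∨ c = 1/8 ∨ 3/8 = 3/8
¬(a ∨ c) = ¬3/8 = 5/8
(c ∧ c) ∧ ¬(a ∨ c) = 3/8 ∧ 5/8 = 3/8
((c → c) → (¬a ∧ a)) ∧ ((c ∧ c) ∧ ¬(a ∨ c)) = 1/8 ∧ 3/8 = 1/8

1/8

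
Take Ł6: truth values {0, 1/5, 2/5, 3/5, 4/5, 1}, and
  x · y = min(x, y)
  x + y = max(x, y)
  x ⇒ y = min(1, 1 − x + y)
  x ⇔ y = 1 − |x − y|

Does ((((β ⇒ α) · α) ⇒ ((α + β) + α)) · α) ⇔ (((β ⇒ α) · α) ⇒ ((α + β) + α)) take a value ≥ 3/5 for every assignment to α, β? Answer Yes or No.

Counterexample: take α = 0, β = 0.
β ⇒ α = 0 ⇒ 0 = 1
(β ⇒ α) · α = 1 · 0 = 0
α + β = 0 + 0 = 0
(α + β) + α = 0 + 0 = 0
((β ⇒ α) · α) ⇒ ((α + β) + α) = 0 ⇒ 0 = 1
(((β ⇒ α) · α) ⇒ ((α + β) + α)) · α = 1 · 0 = 0
((((β ⇒ α) · α) ⇒ ((α + β) + α)) · α) ⇔ (((β ⇒ α) · α) ⇒ ((α + β) + α)) = 0 ⇔ 1 = 0
This gives 0, which is below 3/5.

No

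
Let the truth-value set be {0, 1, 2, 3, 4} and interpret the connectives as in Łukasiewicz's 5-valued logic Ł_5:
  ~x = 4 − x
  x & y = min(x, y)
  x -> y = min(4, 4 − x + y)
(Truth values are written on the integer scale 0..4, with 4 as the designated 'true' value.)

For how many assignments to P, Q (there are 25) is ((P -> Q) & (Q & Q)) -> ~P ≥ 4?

value 4: 15 assignments (counts)
value 3: 4 assignments
value 2: 3 assignments
value 1: 2 assignments
value 0: 1 assignment
So 15 of the 25 assignments meet the threshold.

15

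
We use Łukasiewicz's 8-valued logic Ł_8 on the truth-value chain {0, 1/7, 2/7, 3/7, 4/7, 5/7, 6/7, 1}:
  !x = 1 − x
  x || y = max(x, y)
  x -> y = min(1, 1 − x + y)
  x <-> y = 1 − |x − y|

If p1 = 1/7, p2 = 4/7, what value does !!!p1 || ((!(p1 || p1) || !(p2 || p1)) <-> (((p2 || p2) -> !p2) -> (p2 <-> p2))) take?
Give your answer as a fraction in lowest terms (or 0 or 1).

6/7

!p1 = !1/7 = 6/7
!!p1 = !6/7 = 1/7
!!!p1 = !1/7 = 6/7
p1 || p1 = 1/7 || 1/7 = 1/7
!(p1 || p1) = !1/7 = 6/7
p2 || p1 = 4/7 || 1/7 = 4/7
!(p2 || p1) = !4/7 = 3/7
!(p1 || p1) || !(p2 || p1) = 6/7 || 3/7 = 6/7
p2 || p2 = 4/7 || 4/7 = 4/7
!p2 = !4/7 = 3/7
(p2 || p2) -> !p2 = 4/7 -> 3/7 = 6/7
p2 <-> p2 = 4/7 <-> 4/7 = 1
((p2 || p2) -> !p2) -> (p2 <-> p2) = 6/7 -> 1 = 1
(!(p1 || p1) || !(p2 || p1)) <-> (((p2 || p2) -> !p2) -> (p2 <-> p2)) = 6/7 <-> 1 = 6/7
!!!p1 || ((!(p1 || p1) || !(p2 || p1)) <-> (((p2 || p2) -> !p2) -> (p2 <-> p2))) = 6/7 || 6/7 = 6/7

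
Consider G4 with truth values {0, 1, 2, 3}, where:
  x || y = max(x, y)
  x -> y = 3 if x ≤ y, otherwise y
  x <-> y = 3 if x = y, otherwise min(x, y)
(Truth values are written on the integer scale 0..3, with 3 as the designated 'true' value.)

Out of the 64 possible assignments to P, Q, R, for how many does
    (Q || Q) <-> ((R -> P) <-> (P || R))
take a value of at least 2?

value 3: 16 assignments (counts)
value 2: 8 assignments (counts)
value 1: 16 assignments
value 0: 24 assignments
So 24 of the 64 assignments meet the threshold.

24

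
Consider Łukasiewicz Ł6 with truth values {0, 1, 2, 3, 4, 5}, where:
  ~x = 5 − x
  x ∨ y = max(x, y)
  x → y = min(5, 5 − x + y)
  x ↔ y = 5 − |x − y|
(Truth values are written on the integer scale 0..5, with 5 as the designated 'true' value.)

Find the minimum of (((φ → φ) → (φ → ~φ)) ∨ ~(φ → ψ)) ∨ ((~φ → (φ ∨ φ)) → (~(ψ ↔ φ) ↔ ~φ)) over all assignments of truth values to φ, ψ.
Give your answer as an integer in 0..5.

Take φ = 4, ψ = 1:
φ → φ = 4 → 4 = 5
~φ = ~4 = 1
φ → ~φ = 4 → 1 = 2
(φ → φ) → (φ → ~φ) = 5 → 2 = 2
φ → ψ = 4 → 1 = 2
~(φ → ψ) = ~2 = 3
((φ → φ) → (φ → ~φ)) ∨ ~(φ → ψ) = 2 ∨ 3 = 3
~φ = ~4 = 1
φ ∨ φ = 4 ∨ 4 = 4
~φ → (φ ∨ φ) = 1 → 4 = 5
ψ ↔ φ = 1 ↔ 4 = 2
~(ψ ↔ φ) = ~2 = 3
~φ = ~4 = 1
~(ψ ↔ φ) ↔ ~φ = 3 ↔ 1 = 3
(~φ → (φ ∨ φ)) → (~(ψ ↔ φ) ↔ ~φ) = 5 → 3 = 3
(((φ → φ) → (φ → ~φ)) ∨ ~(φ → ψ)) ∨ ((~φ → (φ ∨ φ)) → (~(ψ ↔ φ) ↔ ~φ)) = 3 ∨ 3 = 3
No assignment yields a value below 3, so this is the minimum.

3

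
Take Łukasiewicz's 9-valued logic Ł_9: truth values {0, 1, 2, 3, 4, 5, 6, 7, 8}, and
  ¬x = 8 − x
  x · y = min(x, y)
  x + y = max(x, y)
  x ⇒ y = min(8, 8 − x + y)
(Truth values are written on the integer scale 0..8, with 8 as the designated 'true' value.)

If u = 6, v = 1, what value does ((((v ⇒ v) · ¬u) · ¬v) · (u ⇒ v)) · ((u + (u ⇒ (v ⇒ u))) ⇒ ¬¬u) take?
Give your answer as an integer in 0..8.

v ⇒ v = 1 ⇒ 1 = 8
¬u = ¬6 = 2
(v ⇒ v) · ¬u = 8 · 2 = 2
¬v = ¬1 = 7
((v ⇒ v) · ¬u) · ¬v = 2 · 7 = 2
u ⇒ v = 6 ⇒ 1 = 3
(((v ⇒ v) · ¬u) · ¬v) · (u ⇒ v) = 2 · 3 = 2
v ⇒ u = 1 ⇒ 6 = 8
u ⇒ (v ⇒ u) = 6 ⇒ 8 = 8
u + (u ⇒ (v ⇒ u)) = 6 + 8 = 8
¬u = ¬6 = 2
¬¬u = ¬2 = 6
(u + (u ⇒ (v ⇒ u))) ⇒ ¬¬u = 8 ⇒ 6 = 6
((((v ⇒ v) · ¬u) · ¬v) · (u ⇒ v)) · ((u + (u ⇒ (v ⇒ u))) ⇒ ¬¬u) = 2 · 6 = 2

2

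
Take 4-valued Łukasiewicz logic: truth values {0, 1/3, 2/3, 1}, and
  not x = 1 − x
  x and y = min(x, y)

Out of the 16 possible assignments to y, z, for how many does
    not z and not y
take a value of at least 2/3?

4

y = 0, z = 0 ↦ 1  ≥
y = 0, z = 1/3 ↦ 2/3  ≥
y = 0, z = 2/3 ↦ 1/3  <
y = 0, z = 1 ↦ 0  <
y = 1/3, z = 0 ↦ 2/3  ≥
y = 1/3, z = 1/3 ↦ 2/3  ≥
y = 1/3, z = 2/3 ↦ 1/3  <
y = 1/3, z = 1 ↦ 0  <
y = 2/3, z = 0 ↦ 1/3  <
y = 2/3, z = 1/3 ↦ 1/3  <
y = 2/3, z = 2/3 ↦ 1/3  <
y = 2/3, z = 1 ↦ 0  <
y = 1, z = 0 ↦ 0  <
y = 1, z = 1/3 ↦ 0  <
y = 1, z = 2/3 ↦ 0  <
y = 1, z = 1 ↦ 0  <
So 4 of the 16 assignments meet the threshold.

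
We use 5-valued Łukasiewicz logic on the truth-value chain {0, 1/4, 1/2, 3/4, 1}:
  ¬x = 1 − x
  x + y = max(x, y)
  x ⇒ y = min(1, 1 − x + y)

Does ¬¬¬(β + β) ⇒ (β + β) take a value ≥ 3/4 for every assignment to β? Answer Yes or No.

Counterexample: take β = 0.
β + β = 0 + 0 = 0
¬(β + β) = ¬0 = 1
¬¬(β + β) = ¬1 = 0
¬¬¬(β + β) = ¬0 = 1
¬¬¬(β + β) ⇒ (β + β) = 1 ⇒ 0 = 0
This gives 0, which is below 3/4.

No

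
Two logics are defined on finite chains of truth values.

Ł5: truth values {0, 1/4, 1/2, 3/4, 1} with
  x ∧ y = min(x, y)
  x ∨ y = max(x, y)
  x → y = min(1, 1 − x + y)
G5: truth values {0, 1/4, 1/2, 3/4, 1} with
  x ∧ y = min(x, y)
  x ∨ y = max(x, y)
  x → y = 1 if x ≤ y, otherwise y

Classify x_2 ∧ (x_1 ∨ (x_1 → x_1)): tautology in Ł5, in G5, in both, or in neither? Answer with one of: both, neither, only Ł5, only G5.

In Ł5: at x_1 = 0, x_2 = 0 the value is 0 — not a tautology.
In G5: at x_1 = 0, x_2 = 0 the value is 0 — not a tautology.

neither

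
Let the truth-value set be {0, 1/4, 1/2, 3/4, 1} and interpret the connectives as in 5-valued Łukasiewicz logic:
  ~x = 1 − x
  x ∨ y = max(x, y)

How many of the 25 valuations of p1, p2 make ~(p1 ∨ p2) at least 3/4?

4

value 1: 1 assignment (counts)
value 3/4: 3 assignments (counts)
value 1/2: 5 assignments
value 1/4: 7 assignments
value 0: 9 assignments
So 4 of the 25 assignments meet the threshold.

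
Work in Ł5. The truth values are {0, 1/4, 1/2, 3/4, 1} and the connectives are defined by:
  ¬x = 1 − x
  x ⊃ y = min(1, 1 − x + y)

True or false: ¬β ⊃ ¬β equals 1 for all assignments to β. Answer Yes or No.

β = 0 ↦ 1
β = 1/4 ↦ 1
β = 1/2 ↦ 1
β = 3/4 ↦ 1
β = 1 ↦ 1
Every assignment gives a value ≥ 1.

Yes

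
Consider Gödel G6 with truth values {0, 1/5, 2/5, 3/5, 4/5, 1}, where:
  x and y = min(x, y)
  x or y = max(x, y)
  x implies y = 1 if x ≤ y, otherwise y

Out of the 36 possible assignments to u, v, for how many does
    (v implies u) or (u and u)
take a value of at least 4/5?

value 1: 21 assignments (counts)
value 4/5: 1 assignment (counts)
value 3/5: 2 assignments
value 2/5: 3 assignments
value 1/5: 4 assignments
value 0: 5 assignments
So 22 of the 36 assignments meet the threshold.

22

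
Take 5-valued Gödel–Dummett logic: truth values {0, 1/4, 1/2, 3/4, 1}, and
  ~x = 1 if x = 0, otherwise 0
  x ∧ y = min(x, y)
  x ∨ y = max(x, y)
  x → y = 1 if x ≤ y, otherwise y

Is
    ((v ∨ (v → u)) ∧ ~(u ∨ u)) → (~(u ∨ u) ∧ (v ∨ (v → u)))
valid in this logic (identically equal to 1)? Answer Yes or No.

Yes

At u = 3/4, v = 1/2, for instance:
v → u = 1/2 → 3/4 = 1
v ∨ (v → u) = 1/2 ∨ 1 = 1
u ∨ u = 3/4 ∨ 3/4 = 3/4
~(u ∨ u) = ~3/4 = 0
(v ∨ (v → u)) ∧ ~(u ∨ u) = 1 ∧ 0 = 0
~(u ∨ u) ∧ (v ∨ (v → u)) = 0 ∧ 1 = 0
((v ∨ (v → u)) ∧ ~(u ∨ u)) → (~(u ∨ u) ∧ (v ∨ (v → u))) = 0 → 0 = 1
and checking the remaining 24 assignments likewise gives ≥ 1 in every case.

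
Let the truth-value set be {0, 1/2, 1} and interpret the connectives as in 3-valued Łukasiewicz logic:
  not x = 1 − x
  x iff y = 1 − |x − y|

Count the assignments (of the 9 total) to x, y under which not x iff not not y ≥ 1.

3

x = 0, y = 0 ↦ 0  <
x = 0, y = 1/2 ↦ 1/2  <
x = 0, y = 1 ↦ 1  ≥
x = 1/2, y = 0 ↦ 1/2  <
x = 1/2, y = 1/2 ↦ 1  ≥
x = 1/2, y = 1 ↦ 1/2  <
x = 1, y = 0 ↦ 1  ≥
x = 1, y = 1/2 ↦ 1/2  <
x = 1, y = 1 ↦ 0  <
So 3 of the 9 assignments meet the threshold.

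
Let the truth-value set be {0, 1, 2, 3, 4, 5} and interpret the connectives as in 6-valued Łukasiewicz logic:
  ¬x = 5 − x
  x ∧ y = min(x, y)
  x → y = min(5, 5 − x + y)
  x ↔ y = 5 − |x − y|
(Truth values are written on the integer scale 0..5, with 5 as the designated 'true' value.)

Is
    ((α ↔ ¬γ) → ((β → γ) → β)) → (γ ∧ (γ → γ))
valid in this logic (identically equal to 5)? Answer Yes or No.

Counterexample: take α = 0, β = 0, γ = 0.
¬γ = ¬0 = 5
α ↔ ¬γ = 0 ↔ 5 = 0
β → γ = 0 → 0 = 5
(β → γ) → β = 5 → 0 = 0
(α ↔ ¬γ) → ((β → γ) → β) = 0 → 0 = 5
γ → γ = 0 → 0 = 5
γ ∧ (γ → γ) = 0 ∧ 5 = 0
((α ↔ ¬γ) → ((β → γ) → β)) → (γ ∧ (γ → γ)) = 5 → 0 = 0
This gives 0 ≠ 5.

No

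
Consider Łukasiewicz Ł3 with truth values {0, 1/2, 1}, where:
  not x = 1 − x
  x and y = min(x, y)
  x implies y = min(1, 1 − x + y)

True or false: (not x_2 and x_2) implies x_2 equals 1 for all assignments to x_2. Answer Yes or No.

Yes

x_2 = 0 ↦ 1
x_2 = 1/2 ↦ 1
x_2 = 1 ↦ 1
Every assignment gives a value ≥ 1.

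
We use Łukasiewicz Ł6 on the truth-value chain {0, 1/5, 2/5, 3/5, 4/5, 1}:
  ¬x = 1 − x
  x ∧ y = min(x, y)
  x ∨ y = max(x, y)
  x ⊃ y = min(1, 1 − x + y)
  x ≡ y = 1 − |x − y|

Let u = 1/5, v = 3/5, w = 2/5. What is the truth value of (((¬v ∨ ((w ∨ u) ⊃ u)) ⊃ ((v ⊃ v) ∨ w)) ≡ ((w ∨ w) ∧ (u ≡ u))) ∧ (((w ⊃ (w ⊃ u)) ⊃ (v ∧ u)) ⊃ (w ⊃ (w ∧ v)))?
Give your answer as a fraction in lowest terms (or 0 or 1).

2/5

¬v = ¬3/5 = 2/5
w ∨ u = 2/5 ∨ 1/5 = 2/5
(w ∨ u) ⊃ u = 2/5 ⊃ 1/5 = 4/5
¬v ∨ ((w ∨ u) ⊃ u) = 2/5 ∨ 4/5 = 4/5
v ⊃ v = 3/5 ⊃ 3/5 = 1
(v ⊃ v) ∨ w = 1 ∨ 2/5 = 1
(¬v ∨ ((w ∨ u) ⊃ u)) ⊃ ((v ⊃ v) ∨ w) = 4/5 ⊃ 1 = 1
w ∨ w = 2/5 ∨ 2/5 = 2/5
u ≡ u = 1/5 ≡ 1/5 = 1
(w ∨ w) ∧ (u ≡ u) = 2/5 ∧ 1 = 2/5
((¬v ∨ ((w ∨ u) ⊃ u)) ⊃ ((v ⊃ v) ∨ w)) ≡ ((w ∨ w) ∧ (u ≡ u)) = 1 ≡ 2/5 = 2/5
w ⊃ u = 2/5 ⊃ 1/5 = 4/5
w ⊃ (w ⊃ u) = 2/5 ⊃ 4/5 = 1
v ∧ u = 3/5 ∧ 1/5 = 1/5
(w ⊃ (w ⊃ u)) ⊃ (v ∧ u) = 1 ⊃ 1/5 = 1/5
w ∧ v = 2/5 ∧ 3/5 = 2/5
w ⊃ (w ∧ v) = 2/5 ⊃ 2/5 = 1
((w ⊃ (w ⊃ u)) ⊃ (v ∧ u)) ⊃ (w ⊃ (w ∧ v)) = 1/5 ⊃ 1 = 1
(((¬v ∨ ((w ∨ u) ⊃ u)) ⊃ ((v ⊃ v) ∨ w)) ≡ ((w ∨ w) ∧ (u ≡ u))) ∧ (((w ⊃ (w ⊃ u)) ⊃ (v ∧ u)) ⊃ (w ⊃ (w ∧ v))) = 2/5 ∧ 1 = 2/5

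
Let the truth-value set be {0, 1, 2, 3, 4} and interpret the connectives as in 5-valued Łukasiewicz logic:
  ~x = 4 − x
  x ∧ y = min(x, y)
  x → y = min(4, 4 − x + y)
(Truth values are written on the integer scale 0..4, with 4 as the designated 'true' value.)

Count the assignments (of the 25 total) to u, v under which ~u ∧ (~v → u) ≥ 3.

5

value 4: 1 assignment (counts)
value 3: 4 assignments (counts)
value 2: 7 assignments
value 1: 7 assignments
value 0: 6 assignments
So 5 of the 25 assignments meet the threshold.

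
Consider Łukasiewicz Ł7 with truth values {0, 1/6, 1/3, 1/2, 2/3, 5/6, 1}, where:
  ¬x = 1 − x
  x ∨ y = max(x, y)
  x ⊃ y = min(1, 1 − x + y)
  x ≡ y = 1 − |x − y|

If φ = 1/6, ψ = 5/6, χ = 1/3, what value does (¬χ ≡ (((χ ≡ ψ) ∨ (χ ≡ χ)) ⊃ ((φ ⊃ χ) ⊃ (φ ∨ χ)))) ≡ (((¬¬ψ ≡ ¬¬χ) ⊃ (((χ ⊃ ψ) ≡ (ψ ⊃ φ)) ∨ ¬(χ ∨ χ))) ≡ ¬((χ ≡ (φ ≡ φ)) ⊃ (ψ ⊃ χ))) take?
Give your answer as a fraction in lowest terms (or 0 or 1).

1/3

¬χ = ¬1/3 = 2/3
χ ≡ ψ = 1/3 ≡ 5/6 = 1/2
χ ≡ χ = 1/3 ≡ 1/3 = 1
(χ ≡ ψ) ∨ (χ ≡ χ) = 1/2 ∨ 1 = 1
φ ⊃ χ = 1/6 ⊃ 1/3 = 1
φ ∨ χ = 1/6 ∨ 1/3 = 1/3
(φ ⊃ χ) ⊃ (φ ∨ χ) = 1 ⊃ 1/3 = 1/3
((χ ≡ ψ) ∨ (χ ≡ χ)) ⊃ ((φ ⊃ χ) ⊃ (φ ∨ χ)) = 1 ⊃ 1/3 = 1/3
¬χ ≡ (((χ ≡ ψ) ∨ (χ ≡ χ)) ⊃ ((φ ⊃ χ) ⊃ (φ ∨ χ))) = 2/3 ≡ 1/3 = 2/3
¬ψ = ¬5/6 = 1/6
¬¬ψ = ¬1/6 = 5/6
¬χ = ¬1/3 = 2/3
¬¬χ = ¬2/3 = 1/3
¬¬ψ ≡ ¬¬χ = 5/6 ≡ 1/3 = 1/2
χ ⊃ ψ = 1/3 ⊃ 5/6 = 1
ψ ⊃ φ = 5/6 ⊃ 1/6 = 1/3
(χ ⊃ ψ) ≡ (ψ ⊃ φ) = 1 ≡ 1/3 = 1/3
χ ∨ χ = 1/3 ∨ 1/3 = 1/3
¬(χ ∨ χ) = ¬1/3 = 2/3
((χ ⊃ ψ) ≡ (ψ ⊃ φ)) ∨ ¬(χ ∨ χ) = 1/3 ∨ 2/3 = 2/3
(¬¬ψ ≡ ¬¬χ) ⊃ (((χ ⊃ ψ) ≡ (ψ ⊃ φ)) ∨ ¬(χ ∨ χ)) = 1/2 ⊃ 2/3 = 1
φ ≡ φ = 1/6 ≡ 1/6 = 1
χ ≡ (φ ≡ φ) = 1/3 ≡ 1 = 1/3
ψ ⊃ χ = 5/6 ⊃ 1/3 = 1/2
(χ ≡ (φ ≡ φ)) ⊃ (ψ ⊃ χ) = 1/3 ⊃ 1/2 = 1
¬((χ ≡ (φ ≡ φ)) ⊃ (ψ ⊃ χ)) = ¬1 = 0
((¬¬ψ ≡ ¬¬χ) ⊃ (((χ ⊃ ψ) ≡ (ψ ⊃ φ)) ∨ ¬(χ ∨ χ))) ≡ ¬((χ ≡ (φ ≡ φ)) ⊃ (ψ ⊃ χ)) = 1 ≡ 0 = 0
(¬χ ≡ (((χ ≡ ψ) ∨ (χ ≡ χ)) ⊃ ((φ ⊃ χ) ⊃ (φ ∨ χ)))) ≡ (((¬¬ψ ≡ ¬¬χ) ⊃ (((χ ⊃ ψ) ≡ (ψ ⊃ φ)) ∨ ¬(χ ∨ χ))) ≡ ¬((χ ≡ (φ ≡ φ)) ⊃ (ψ ⊃ χ))) = 2/3 ≡ 0 = 1/3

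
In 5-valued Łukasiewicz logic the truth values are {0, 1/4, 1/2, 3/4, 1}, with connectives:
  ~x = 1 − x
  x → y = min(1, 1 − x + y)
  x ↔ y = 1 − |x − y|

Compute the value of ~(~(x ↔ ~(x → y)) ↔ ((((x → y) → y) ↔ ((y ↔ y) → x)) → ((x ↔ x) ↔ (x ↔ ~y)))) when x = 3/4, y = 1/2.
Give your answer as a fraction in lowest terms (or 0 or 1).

x → y = 3/4 → 1/2 = 3/4
~(x → y) = ~3/4 = 1/4
x ↔ ~(x → y) = 3/4 ↔ 1/4 = 1/2
~(x ↔ ~(x → y)) = ~1/2 = 1/2
x → y = 3/4 → 1/2 = 3/4
(x → y) → y = 3/4 → 1/2 = 3/4
y ↔ y = 1/2 ↔ 1/2 = 1
(y ↔ y) → x = 1 → 3/4 = 3/4
((x → y) → y) ↔ ((y ↔ y) → x) = 3/4 ↔ 3/4 = 1
x ↔ x = 3/4 ↔ 3/4 = 1
~y = ~1/2 = 1/2
x ↔ ~y = 3/4 ↔ 1/2 = 3/4
(x ↔ x) ↔ (x ↔ ~y) = 1 ↔ 3/4 = 3/4
(((x → y) → y) ↔ ((y ↔ y) → x)) → ((x ↔ x) ↔ (x ↔ ~y)) = 1 → 3/4 = 3/4
~(x ↔ ~(x → y)) ↔ ((((x → y) → y) ↔ ((y ↔ y) → x)) → ((x ↔ x) ↔ (x ↔ ~y))) = 1/2 ↔ 3/4 = 3/4
~(~(x ↔ ~(x → y)) ↔ ((((x → y) → y) ↔ ((y ↔ y) → x)) → ((x ↔ x) ↔ (x ↔ ~y)))) = ~3/4 = 1/4

1/4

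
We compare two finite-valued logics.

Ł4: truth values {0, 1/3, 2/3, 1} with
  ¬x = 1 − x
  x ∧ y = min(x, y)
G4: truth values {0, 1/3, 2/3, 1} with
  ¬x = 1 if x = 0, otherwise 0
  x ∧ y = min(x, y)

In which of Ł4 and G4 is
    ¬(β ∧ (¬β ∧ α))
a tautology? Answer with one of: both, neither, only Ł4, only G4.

In Ł4: at α = 1/3, β = 1/3 the value is 2/3 — not a tautology.
In G4: every assignment gives 1 — tautology.

only G4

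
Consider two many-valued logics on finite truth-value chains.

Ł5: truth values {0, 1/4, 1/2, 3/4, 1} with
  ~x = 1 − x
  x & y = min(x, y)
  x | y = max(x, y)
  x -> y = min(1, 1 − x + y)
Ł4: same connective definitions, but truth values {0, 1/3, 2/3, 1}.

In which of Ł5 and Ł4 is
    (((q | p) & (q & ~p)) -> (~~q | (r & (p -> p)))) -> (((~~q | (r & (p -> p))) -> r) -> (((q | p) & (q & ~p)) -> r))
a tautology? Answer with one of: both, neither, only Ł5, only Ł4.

both

In Ł5: every assignment gives 1 — tautology.
In Ł4: every assignment gives 1 — tautology.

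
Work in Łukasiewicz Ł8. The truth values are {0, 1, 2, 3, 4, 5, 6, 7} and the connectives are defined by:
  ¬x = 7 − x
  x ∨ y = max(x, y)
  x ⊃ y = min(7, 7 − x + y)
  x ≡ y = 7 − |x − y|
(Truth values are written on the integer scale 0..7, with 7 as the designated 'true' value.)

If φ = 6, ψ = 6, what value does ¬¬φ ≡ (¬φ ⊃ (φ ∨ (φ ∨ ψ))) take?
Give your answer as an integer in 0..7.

6

¬φ = ¬6 = 1
¬¬φ = ¬1 = 6
¬φ = ¬6 = 1
φ ∨ ψ = 6 ∨ 6 = 6
φ ∨ (φ ∨ ψ) = 6 ∨ 6 = 6
¬φ ⊃ (φ ∨ (φ ∨ ψ)) = 1 ⊃ 6 = 7
¬¬φ ≡ (¬φ ⊃ (φ ∨ (φ ∨ ψ))) = 6 ≡ 7 = 6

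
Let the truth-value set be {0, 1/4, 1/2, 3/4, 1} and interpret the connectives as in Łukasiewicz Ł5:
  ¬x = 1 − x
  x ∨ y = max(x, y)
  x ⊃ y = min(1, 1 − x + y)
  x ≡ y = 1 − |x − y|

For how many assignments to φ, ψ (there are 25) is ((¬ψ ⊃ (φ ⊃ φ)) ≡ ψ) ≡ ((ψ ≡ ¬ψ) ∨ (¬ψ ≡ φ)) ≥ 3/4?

value 1: 4 assignments (counts)
value 3/4: 7 assignments (counts)
value 1/2: 9 assignments
value 1/4: 3 assignments
value 0: 2 assignments
So 11 of the 25 assignments meet the threshold.

11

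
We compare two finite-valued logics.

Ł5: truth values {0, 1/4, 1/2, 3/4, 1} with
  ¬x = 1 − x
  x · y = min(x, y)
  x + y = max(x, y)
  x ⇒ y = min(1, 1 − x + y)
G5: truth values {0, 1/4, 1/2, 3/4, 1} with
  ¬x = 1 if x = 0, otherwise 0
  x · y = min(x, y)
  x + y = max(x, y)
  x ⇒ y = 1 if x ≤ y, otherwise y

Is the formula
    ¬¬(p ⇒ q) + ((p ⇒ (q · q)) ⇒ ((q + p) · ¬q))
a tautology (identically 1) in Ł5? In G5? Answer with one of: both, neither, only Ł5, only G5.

only G5

In Ł5: at p = 1/4, q = 0 the value is 3/4 — not a tautology.
In G5: every assignment gives 1 — tautology.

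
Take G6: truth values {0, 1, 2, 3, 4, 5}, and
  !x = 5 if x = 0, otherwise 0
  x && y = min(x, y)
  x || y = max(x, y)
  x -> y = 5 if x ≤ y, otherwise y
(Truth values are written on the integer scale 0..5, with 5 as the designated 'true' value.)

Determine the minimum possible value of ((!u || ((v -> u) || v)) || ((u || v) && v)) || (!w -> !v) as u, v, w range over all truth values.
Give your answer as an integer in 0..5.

2

Take u = 1, v = 2, w = 0:
!u = !1 = 0
v -> u = 2 -> 1 = 1
(v -> u) || v = 1 || 2 = 2
!u || ((v -> u) || v) = 0 || 2 = 2
u || v = 1 || 2 = 2
(u || v) && v = 2 && 2 = 2
(!u || ((v -> u) || v)) || ((u || v) && v) = 2 || 2 = 2
!w = !0 = 5
!v = !2 = 0
!w -> !v = 5 -> 0 = 0
((!u || ((v -> u) || v)) || ((u || v) && v)) || (!w -> !v) = 2 || 0 = 2
No assignment yields a value below 2, so this is the minimum.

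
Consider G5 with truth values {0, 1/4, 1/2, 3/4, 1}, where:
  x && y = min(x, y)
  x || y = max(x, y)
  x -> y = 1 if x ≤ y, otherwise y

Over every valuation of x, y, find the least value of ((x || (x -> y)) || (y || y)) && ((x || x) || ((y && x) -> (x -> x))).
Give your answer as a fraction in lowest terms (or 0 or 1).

1/4

Take x = 1/4, y = 0:
x -> y = 1/4 -> 0 = 0
x || (x -> y) = 1/4 || 0 = 1/4
y || y = 0 || 0 = 0
(x || (x -> y)) || (y || y) = 1/4 || 0 = 1/4
x || x = 1/4 || 1/4 = 1/4
y && x = 0 && 1/4 = 0
x -> x = 1/4 -> 1/4 = 1
(y && x) -> (x -> x) = 0 -> 1 = 1
(x || x) || ((y && x) -> (x -> x)) = 1/4 || 1 = 1
((x || (x -> y)) || (y || y)) && ((x || x) || ((y && x) -> (x -> x))) = 1/4 && 1 = 1/4
No assignment yields a value below 1/4, so this is the minimum.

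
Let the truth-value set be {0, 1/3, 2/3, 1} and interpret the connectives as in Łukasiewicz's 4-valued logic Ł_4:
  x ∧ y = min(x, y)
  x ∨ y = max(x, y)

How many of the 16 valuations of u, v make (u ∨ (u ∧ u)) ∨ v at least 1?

7

u = 0, v = 0 ↦ 0  <
u = 0, v = 1/3 ↦ 1/3  <
u = 0, v = 2/3 ↦ 2/3  <
u = 0, v = 1 ↦ 1  ≥
u = 1/3, v = 0 ↦ 1/3  <
u = 1/3, v = 1/3 ↦ 1/3  <
u = 1/3, v = 2/3 ↦ 2/3  <
u = 1/3, v = 1 ↦ 1  ≥
u = 2/3, v = 0 ↦ 2/3  <
u = 2/3, v = 1/3 ↦ 2/3  <
u = 2/3, v = 2/3 ↦ 2/3  <
u = 2/3, v = 1 ↦ 1  ≥
u = 1, v = 0 ↦ 1  ≥
u = 1, v = 1/3 ↦ 1  ≥
u = 1, v = 2/3 ↦ 1  ≥
u = 1, v = 1 ↦ 1  ≥
So 7 of the 16 assignments meet the threshold.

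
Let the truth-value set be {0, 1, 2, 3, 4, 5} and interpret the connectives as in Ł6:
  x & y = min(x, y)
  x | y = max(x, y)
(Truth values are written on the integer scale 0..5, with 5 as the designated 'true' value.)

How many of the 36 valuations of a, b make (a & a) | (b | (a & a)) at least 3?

27

value 5: 11 assignments (counts)
value 4: 9 assignments (counts)
value 3: 7 assignments (counts)
value 2: 5 assignments
value 1: 3 assignments
value 0: 1 assignment
So 27 of the 36 assignments meet the threshold.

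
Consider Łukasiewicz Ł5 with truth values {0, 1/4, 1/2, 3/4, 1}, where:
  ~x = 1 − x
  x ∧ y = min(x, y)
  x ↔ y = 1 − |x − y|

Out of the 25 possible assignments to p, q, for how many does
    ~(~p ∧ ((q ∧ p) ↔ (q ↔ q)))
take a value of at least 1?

value 1: 13 assignments (counts)
value 3/4: 9 assignments
value 1/2: 3 assignments
So 13 of the 25 assignments meet the threshold.

13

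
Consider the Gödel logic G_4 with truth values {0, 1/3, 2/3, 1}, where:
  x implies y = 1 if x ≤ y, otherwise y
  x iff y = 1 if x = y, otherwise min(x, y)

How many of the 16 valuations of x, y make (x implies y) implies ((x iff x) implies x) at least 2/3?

9

x = 0, y = 0 ↦ 0  <
x = 0, y = 1/3 ↦ 0  <
x = 0, y = 2/3 ↦ 0  <
x = 0, y = 1 ↦ 0  <
x = 1/3, y = 0 ↦ 1  ≥
x = 1/3, y = 1/3 ↦ 1/3  <
x = 1/3, y = 2/3 ↦ 1/3  <
x = 1/3, y = 1 ↦ 1/3  <
x = 2/3, y = 0 ↦ 1  ≥
x = 2/3, y = 1/3 ↦ 1  ≥
x = 2/3, y = 2/3 ↦ 2/3  ≥
x = 2/3, y = 1 ↦ 2/3  ≥
x = 1, y = 0 ↦ 1  ≥
x = 1, y = 1/3 ↦ 1  ≥
x = 1, y = 2/3 ↦ 1  ≥
x = 1, y = 1 ↦ 1  ≥
So 9 of the 16 assignments meet the threshold.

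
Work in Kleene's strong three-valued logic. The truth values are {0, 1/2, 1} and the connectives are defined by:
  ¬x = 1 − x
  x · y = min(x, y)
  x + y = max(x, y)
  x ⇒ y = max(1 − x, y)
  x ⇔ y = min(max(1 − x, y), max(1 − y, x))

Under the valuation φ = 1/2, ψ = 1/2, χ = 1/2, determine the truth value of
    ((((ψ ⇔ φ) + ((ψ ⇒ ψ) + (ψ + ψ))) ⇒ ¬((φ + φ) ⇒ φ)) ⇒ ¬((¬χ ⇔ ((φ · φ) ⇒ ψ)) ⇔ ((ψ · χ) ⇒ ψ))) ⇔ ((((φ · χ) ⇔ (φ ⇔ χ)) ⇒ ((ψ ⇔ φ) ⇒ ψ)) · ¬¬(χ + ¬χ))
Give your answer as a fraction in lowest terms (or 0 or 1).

1/2

ψ ⇔ φ = 1/2 ⇔ 1/2 = 1/2
ψ ⇒ ψ = 1/2 ⇒ 1/2 = 1/2
ψ + ψ = 1/2 + 1/2 = 1/2
(ψ ⇒ ψ) + (ψ + ψ) = 1/2 + 1/2 = 1/2
(ψ ⇔ φ) + ((ψ ⇒ ψ) + (ψ + ψ)) = 1/2 + 1/2 = 1/2
φ + φ = 1/2 + 1/2 = 1/2
(φ + φ) ⇒ φ = 1/2 ⇒ 1/2 = 1/2
¬((φ + φ) ⇒ φ) = ¬1/2 = 1/2
((ψ ⇔ φ) + ((ψ ⇒ ψ) + (ψ + ψ))) ⇒ ¬((φ + φ) ⇒ φ) = 1/2 ⇒ 1/2 = 1/2
¬χ = ¬1/2 = 1/2
φ · φ = 1/2 · 1/2 = 1/2
(φ · φ) ⇒ ψ = 1/2 ⇒ 1/2 = 1/2
¬χ ⇔ ((φ · φ) ⇒ ψ) = 1/2 ⇔ 1/2 = 1/2
ψ · χ = 1/2 · 1/2 = 1/2
(ψ · χ) ⇒ ψ = 1/2 ⇒ 1/2 = 1/2
(¬χ ⇔ ((φ · φ) ⇒ ψ)) ⇔ ((ψ · χ) ⇒ ψ) = 1/2 ⇔ 1/2 = 1/2
¬((¬χ ⇔ ((φ · φ) ⇒ ψ)) ⇔ ((ψ · χ) ⇒ ψ)) = ¬1/2 = 1/2
(((ψ ⇔ φ) + ((ψ ⇒ ψ) + (ψ + ψ))) ⇒ ¬((φ + φ) ⇒ φ)) ⇒ ¬((¬χ ⇔ ((φ · φ) ⇒ ψ)) ⇔ ((ψ · χ) ⇒ ψ)) = 1/2 ⇒ 1/2 = 1/2
φ · χ = 1/2 · 1/2 = 1/2
φ ⇔ χ = 1/2 ⇔ 1/2 = 1/2
(φ · χ) ⇔ (φ ⇔ χ) = 1/2 ⇔ 1/2 = 1/2
ψ ⇔ φ = 1/2 ⇔ 1/2 = 1/2
(ψ ⇔ φ) ⇒ ψ = 1/2 ⇒ 1/2 = 1/2
((φ · χ) ⇔ (φ ⇔ χ)) ⇒ ((ψ ⇔ φ) ⇒ ψ) = 1/2 ⇒ 1/2 = 1/2
¬χ = ¬1/2 = 1/2
χ + ¬χ = 1/2 + 1/2 = 1/2
¬(χ + ¬χ) = ¬1/2 = 1/2
¬¬(χ + ¬χ) = ¬1/2 = 1/2
(((φ · χ) ⇔ (φ ⇔ χ)) ⇒ ((ψ ⇔ φ) ⇒ ψ)) · ¬¬(χ + ¬χ) = 1/2 · 1/2 = 1/2
((((ψ ⇔ φ) + ((ψ ⇒ ψ) + (ψ + ψ))) ⇒ ¬((φ + φ) ⇒ φ)) ⇒ ¬((¬χ ⇔ ((φ · φ) ⇒ ψ)) ⇔ ((ψ · χ) ⇒ ψ))) ⇔ ((((φ · χ) ⇔ (φ ⇔ χ)) ⇒ ((ψ ⇔ φ) ⇒ ψ)) · ¬¬(χ + ¬χ)) = 1/2 ⇔ 1/2 = 1/2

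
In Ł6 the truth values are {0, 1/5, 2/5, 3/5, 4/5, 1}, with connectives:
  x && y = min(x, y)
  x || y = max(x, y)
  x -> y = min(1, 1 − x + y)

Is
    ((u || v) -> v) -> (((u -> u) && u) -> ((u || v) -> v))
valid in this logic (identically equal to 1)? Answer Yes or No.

Yes

At u = 1/5, v = 1/5, for instance:
u || v = 1/5 || 1/5 = 1/5
(u || v) -> v = 1/5 -> 1/5 = 1
u -> u = 1/5 -> 1/5 = 1
(u -> u) && u = 1 && 1/5 = 1/5
((u -> u) && u) -> ((u || v) -> v) = 1/5 -> 1 = 1
((u || v) -> v) -> (((u -> u) && u) -> ((u || v) -> v)) = 1 -> 1 = 1
and checking the remaining 35 assignments likewise gives ≥ 1 in every case.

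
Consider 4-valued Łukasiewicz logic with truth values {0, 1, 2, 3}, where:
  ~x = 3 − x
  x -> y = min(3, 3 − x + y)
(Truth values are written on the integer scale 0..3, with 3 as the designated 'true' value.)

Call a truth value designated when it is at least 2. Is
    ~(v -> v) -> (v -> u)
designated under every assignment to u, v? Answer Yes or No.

Yes

u = 0, v = 0 ↦ 3
u = 0, v = 1 ↦ 3
u = 0, v = 2 ↦ 3
u = 0, v = 3 ↦ 3
u = 1, v = 0 ↦ 3
u = 1, v = 1 ↦ 3
u = 1, v = 2 ↦ 3
u = 1, v = 3 ↦ 3
u = 2, v = 0 ↦ 3
u = 2, v = 1 ↦ 3
u = 2, v = 2 ↦ 3
u = 2, v = 3 ↦ 3
u = 3, v = 0 ↦ 3
u = 3, v = 1 ↦ 3
u = 3, v = 2 ↦ 3
u = 3, v = 3 ↦ 3
Every assignment gives a value ≥ 2.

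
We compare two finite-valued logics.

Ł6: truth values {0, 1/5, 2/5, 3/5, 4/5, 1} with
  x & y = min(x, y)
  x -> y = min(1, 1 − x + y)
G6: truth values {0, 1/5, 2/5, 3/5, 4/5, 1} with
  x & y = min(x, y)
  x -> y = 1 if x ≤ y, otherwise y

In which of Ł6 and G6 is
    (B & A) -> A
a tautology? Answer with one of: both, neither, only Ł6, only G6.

both

In Ł6: every assignment gives 1 — tautology.
In G6: every assignment gives 1 — tautology.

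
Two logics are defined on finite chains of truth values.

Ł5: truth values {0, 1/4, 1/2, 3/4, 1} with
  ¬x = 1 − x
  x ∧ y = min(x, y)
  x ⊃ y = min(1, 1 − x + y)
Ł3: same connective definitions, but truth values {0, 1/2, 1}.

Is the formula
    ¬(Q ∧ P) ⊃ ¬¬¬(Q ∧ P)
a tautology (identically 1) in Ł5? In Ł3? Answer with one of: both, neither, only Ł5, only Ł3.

In Ł5: every assignment gives 1 — tautology.
In Ł3: every assignment gives 1 — tautology.

both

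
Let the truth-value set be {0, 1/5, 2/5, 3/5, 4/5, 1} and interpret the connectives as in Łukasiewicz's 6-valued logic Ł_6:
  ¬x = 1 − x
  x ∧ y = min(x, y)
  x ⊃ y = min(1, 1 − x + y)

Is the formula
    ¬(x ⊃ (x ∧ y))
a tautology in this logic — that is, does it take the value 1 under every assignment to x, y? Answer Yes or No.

No

Counterexample: take x = 0, y = 0.
x ∧ y = 0 ∧ 0 = 0
x ⊃ (x ∧ y) = 0 ⊃ 0 = 1
¬(x ⊃ (x ∧ y)) = ¬1 = 0
This gives 0 ≠ 1.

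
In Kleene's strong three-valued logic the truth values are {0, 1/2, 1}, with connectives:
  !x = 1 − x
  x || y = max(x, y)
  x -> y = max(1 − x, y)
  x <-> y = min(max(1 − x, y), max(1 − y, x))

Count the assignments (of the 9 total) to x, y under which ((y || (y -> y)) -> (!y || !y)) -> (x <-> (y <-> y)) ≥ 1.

4

x = 0, y = 0 ↦ 0  <
x = 0, y = 1/2 ↦ 1/2  <
x = 0, y = 1 ↦ 1  ≥
x = 1/2, y = 0 ↦ 1/2  <
x = 1/2, y = 1/2 ↦ 1/2  <
x = 1/2, y = 1 ↦ 1  ≥
x = 1, y = 0 ↦ 1  ≥
x = 1, y = 1/2 ↦ 1/2  <
x = 1, y = 1 ↦ 1  ≥
So 4 of the 9 assignments meet the threshold.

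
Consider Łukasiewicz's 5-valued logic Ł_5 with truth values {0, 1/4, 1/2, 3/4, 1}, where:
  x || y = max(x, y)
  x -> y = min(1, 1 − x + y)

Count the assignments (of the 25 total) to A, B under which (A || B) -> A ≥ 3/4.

19

value 1: 15 assignments (counts)
value 3/4: 4 assignments (counts)
value 1/2: 3 assignments
value 1/4: 2 assignments
value 0: 1 assignment
So 19 of the 25 assignments meet the threshold.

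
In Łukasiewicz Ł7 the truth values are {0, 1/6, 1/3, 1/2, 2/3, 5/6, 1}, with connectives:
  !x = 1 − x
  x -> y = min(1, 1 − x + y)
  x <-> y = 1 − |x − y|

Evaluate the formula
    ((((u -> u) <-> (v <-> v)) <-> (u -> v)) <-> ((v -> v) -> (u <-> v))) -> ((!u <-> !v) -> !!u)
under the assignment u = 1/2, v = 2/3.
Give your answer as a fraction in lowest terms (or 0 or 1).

u -> u = 1/2 -> 1/2 = 1
v <-> v = 2/3 <-> 2/3 = 1
(u -> u) <-> (v <-> v) = 1 <-> 1 = 1
u -> v = 1/2 -> 2/3 = 1
((u -> u) <-> (v <-> v)) <-> (u -> v) = 1 <-> 1 = 1
v -> v = 2/3 -> 2/3 = 1
u <-> v = 1/2 <-> 2/3 = 5/6
(v -> v) -> (u <-> v) = 1 -> 5/6 = 5/6
(((u -> u) <-> (v <-> v)) <-> (u -> v)) <-> ((v -> v) -> (u <-> v)) = 1 <-> 5/6 = 5/6
!u = !1/2 = 1/2
!v = !2/3 = 1/3
!u <-> !v = 1/2 <-> 1/3 = 5/6
!u = !1/2 = 1/2
!!u = !1/2 = 1/2
(!u <-> !v) -> !!u = 5/6 -> 1/2 = 2/3
((((u -> u) <-> (v <-> v)) <-> (u -> v)) <-> ((v -> v) -> (u <-> v))) -> ((!u <-> !v) -> !!u) = 5/6 -> 2/3 = 5/6

5/6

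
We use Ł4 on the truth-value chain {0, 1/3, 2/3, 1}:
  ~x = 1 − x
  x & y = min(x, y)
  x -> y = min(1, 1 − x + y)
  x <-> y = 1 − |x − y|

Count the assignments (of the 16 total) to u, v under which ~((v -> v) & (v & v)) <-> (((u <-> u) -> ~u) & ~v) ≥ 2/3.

13

u = 0, v = 0 ↦ 1  ≥
u = 0, v = 1/3 ↦ 1  ≥
u = 0, v = 2/3 ↦ 1  ≥
u = 0, v = 1 ↦ 1  ≥
u = 1/3, v = 0 ↦ 2/3  ≥
u = 1/3, v = 1/3 ↦ 1  ≥
u = 1/3, v = 2/3 ↦ 1  ≥
u = 1/3, v = 1 ↦ 1  ≥
u = 2/3, v = 0 ↦ 1/3  <
u = 2/3, v = 1/3 ↦ 2/3  ≥
u = 2/3, v = 2/3 ↦ 1  ≥
u = 2/3, v = 1 ↦ 1  ≥
u = 1, v = 0 ↦ 0  <
u = 1, v = 1/3 ↦ 1/3  <
u = 1, v = 2/3 ↦ 2/3  ≥
u = 1, v = 1 ↦ 1  ≥
So 13 of the 16 assignments meet the threshold.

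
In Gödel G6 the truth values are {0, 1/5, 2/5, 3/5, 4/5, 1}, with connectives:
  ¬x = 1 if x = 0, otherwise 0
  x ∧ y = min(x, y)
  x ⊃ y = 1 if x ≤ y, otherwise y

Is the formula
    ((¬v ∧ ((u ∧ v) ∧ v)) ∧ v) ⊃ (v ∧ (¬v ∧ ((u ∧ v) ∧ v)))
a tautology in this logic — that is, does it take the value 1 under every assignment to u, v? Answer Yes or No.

Yes

At u = 2/5, v = 2/5, for instance:
¬v = ¬2/5 = 0
u ∧ v = 2/5 ∧ 2/5 = 2/5
(u ∧ v) ∧ v = 2/5 ∧ 2/5 = 2/5
¬v ∧ ((u ∧ v) ∧ v) = 0 ∧ 2/5 = 0
(¬v ∧ ((u ∧ v) ∧ v)) ∧ v = 0 ∧ 2/5 = 0
v ∧ (¬v ∧ ((u ∧ v) ∧ v)) = 2/5 ∧ 0 = 0
((¬v ∧ ((u ∧ v) ∧ v)) ∧ v) ⊃ (v ∧ (¬v ∧ ((u ∧ v) ∧ v))) = 0 ⊃ 0 = 1
and checking the remaining 35 assignments likewise gives ≥ 1 in every case.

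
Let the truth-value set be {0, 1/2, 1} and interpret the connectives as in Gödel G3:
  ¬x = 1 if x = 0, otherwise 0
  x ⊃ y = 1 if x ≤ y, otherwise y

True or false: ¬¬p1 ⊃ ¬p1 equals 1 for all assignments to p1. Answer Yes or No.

Counterexample: take p1 = 1/2.
¬p1 = ¬1/2 = 0
¬¬p1 = ¬0 = 1
¬p1 = ¬1/2 = 0
¬¬p1 ⊃ ¬p1 = 1 ⊃ 0 = 0
This gives 0 ≠ 1.

No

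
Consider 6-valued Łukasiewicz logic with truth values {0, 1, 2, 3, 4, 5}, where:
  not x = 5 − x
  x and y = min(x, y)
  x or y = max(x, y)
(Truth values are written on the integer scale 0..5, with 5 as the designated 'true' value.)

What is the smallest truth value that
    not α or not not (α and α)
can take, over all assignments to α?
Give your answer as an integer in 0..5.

Take α = 2:
not α = not 2 = 3
α and α = 2 and 2 = 2
not (α and α) = not 2 = 3
not not (α and α) = not 3 = 2
not α or not not (α and α) = 3 or 2 = 3
No assignment yields a value below 3, so this is the minimum.

3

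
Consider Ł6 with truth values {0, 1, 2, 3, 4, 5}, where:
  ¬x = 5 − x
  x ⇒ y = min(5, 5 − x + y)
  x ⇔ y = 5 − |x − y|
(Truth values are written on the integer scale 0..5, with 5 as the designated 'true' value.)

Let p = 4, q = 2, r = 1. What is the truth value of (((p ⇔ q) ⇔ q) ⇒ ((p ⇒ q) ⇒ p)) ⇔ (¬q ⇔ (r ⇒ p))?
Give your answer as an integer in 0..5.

p ⇔ q = 4 ⇔ 2 = 3
(p ⇔ q) ⇔ q = 3 ⇔ 2 = 4
p ⇒ q = 4 ⇒ 2 = 3
(p ⇒ q) ⇒ p = 3 ⇒ 4 = 5
((p ⇔ q) ⇔ q) ⇒ ((p ⇒ q) ⇒ p) = 4 ⇒ 5 = 5
¬q = ¬2 = 3
r ⇒ p = 1 ⇒ 4 = 5
¬q ⇔ (r ⇒ p) = 3 ⇔ 5 = 3
(((p ⇔ q) ⇔ q) ⇒ ((p ⇒ q) ⇒ p)) ⇔ (¬q ⇔ (r ⇒ p)) = 5 ⇔ 3 = 3

3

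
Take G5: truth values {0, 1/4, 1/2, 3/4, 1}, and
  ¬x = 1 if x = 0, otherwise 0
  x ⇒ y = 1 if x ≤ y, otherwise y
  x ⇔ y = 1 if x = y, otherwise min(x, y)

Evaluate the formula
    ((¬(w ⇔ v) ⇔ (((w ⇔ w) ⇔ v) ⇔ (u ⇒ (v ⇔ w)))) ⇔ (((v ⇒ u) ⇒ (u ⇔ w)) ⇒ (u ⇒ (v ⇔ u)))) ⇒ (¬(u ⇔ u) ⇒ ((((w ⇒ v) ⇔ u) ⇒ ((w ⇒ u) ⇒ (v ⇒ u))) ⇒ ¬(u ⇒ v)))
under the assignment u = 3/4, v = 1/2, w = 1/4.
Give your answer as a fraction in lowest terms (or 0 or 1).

1

w ⇔ v = 1/4 ⇔ 1/2 = 1/4
¬(w ⇔ v) = ¬1/4 = 0
w ⇔ w = 1/4 ⇔ 1/4 = 1
(w ⇔ w) ⇔ v = 1 ⇔ 1/2 = 1/2
v ⇔ w = 1/2 ⇔ 1/4 = 1/4
u ⇒ (v ⇔ w) = 3/4 ⇒ 1/4 = 1/4
((w ⇔ w) ⇔ v) ⇔ (u ⇒ (v ⇔ w)) = 1/2 ⇔ 1/4 = 1/4
¬(w ⇔ v) ⇔ (((w ⇔ w) ⇔ v) ⇔ (u ⇒ (v ⇔ w))) = 0 ⇔ 1/4 = 0
v ⇒ u = 1/2 ⇒ 3/4 = 1
u ⇔ w = 3/4 ⇔ 1/4 = 1/4
(v ⇒ u) ⇒ (u ⇔ w) = 1 ⇒ 1/4 = 1/4
v ⇔ u = 1/2 ⇔ 3/4 = 1/2
u ⇒ (v ⇔ u) = 3/4 ⇒ 1/2 = 1/2
((v ⇒ u) ⇒ (u ⇔ w)) ⇒ (u ⇒ (v ⇔ u)) = 1/4 ⇒ 1/2 = 1
(¬(w ⇔ v) ⇔ (((w ⇔ w) ⇔ v) ⇔ (u ⇒ (v ⇔ w)))) ⇔ (((v ⇒ u) ⇒ (u ⇔ w)) ⇒ (u ⇒ (v ⇔ u))) = 0 ⇔ 1 = 0
u ⇔ u = 3/4 ⇔ 3/4 = 1
¬(u ⇔ u) = ¬1 = 0
w ⇒ v = 1/4 ⇒ 1/2 = 1
(w ⇒ v) ⇔ u = 1 ⇔ 3/4 = 3/4
w ⇒ u = 1/4 ⇒ 3/4 = 1
v ⇒ u = 1/2 ⇒ 3/4 = 1
(w ⇒ u) ⇒ (v ⇒ u) = 1 ⇒ 1 = 1
((w ⇒ v) ⇔ u) ⇒ ((w ⇒ u) ⇒ (v ⇒ u)) = 3/4 ⇒ 1 = 1
u ⇒ v = 3/4 ⇒ 1/2 = 1/2
¬(u ⇒ v) = ¬1/2 = 0
(((w ⇒ v) ⇔ u) ⇒ ((w ⇒ u) ⇒ (v ⇒ u))) ⇒ ¬(u ⇒ v) = 1 ⇒ 0 = 0
¬(u ⇔ u) ⇒ ((((w ⇒ v) ⇔ u) ⇒ ((w ⇒ u) ⇒ (v ⇒ u))) ⇒ ¬(u ⇒ v)) = 0 ⇒ 0 = 1
((¬(w ⇔ v) ⇔ (((w ⇔ w) ⇔ v) ⇔ (u ⇒ (v ⇔ w)))) ⇔ (((v ⇒ u) ⇒ (u ⇔ w)) ⇒ (u ⇒ (v ⇔ u)))) ⇒ (¬(u ⇔ u) ⇒ ((((w ⇒ v) ⇔ u) ⇒ ((w ⇒ u) ⇒ (v ⇒ u))) ⇒ ¬(u ⇒ v))) = 0 ⇒ 1 = 1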